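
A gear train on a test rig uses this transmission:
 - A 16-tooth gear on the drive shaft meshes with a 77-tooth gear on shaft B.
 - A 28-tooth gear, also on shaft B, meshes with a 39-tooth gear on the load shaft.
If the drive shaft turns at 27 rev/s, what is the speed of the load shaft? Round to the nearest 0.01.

gear mesh 77/16 = 4.8125 → 27/4.8125 = 5.6104 rev/s
gear mesh 39/28 = 1.3929 → 5.6104/1.3929 = 4.028 rev/s

4.03 rev/s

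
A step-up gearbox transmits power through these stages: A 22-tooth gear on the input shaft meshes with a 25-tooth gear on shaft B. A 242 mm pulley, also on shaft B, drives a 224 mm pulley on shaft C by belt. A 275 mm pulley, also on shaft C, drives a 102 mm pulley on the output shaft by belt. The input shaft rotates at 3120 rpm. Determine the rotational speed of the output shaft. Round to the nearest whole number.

Gear mesh: ratio = 25/22 = 1.1364, so shaft B turns at 3120 / 1.1364 = 2745.6 rpm.
Belt: ratio = 224/242 = 0.92562, so shaft C turns at 2745.6 / 0.92562 = 2966.2 rpm.
Belt: ratio = 102/275 = 0.37091, so the output shaft turns at 2966.2 / 0.37091 = 7997.2 rpm.

7997 rpm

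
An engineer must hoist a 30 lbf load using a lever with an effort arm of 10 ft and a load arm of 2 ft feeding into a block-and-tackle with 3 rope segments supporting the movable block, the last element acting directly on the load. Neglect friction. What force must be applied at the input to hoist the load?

2 lbf

Lever MA = effort arm / load arm = 10/2 = 5.
Block-and-tackle MA = number of supporting rope parts = 3.
Combined ideal MA = 5 × 3 = 15.
Effort = load / MA = 30 / 15 = 2 lbf.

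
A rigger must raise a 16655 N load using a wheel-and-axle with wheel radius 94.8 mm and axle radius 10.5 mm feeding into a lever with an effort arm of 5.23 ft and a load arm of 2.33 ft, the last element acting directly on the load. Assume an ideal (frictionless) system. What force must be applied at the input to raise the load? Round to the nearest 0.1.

821.8 N

Wheel-and-axle MA = R/r = 94.8/10.5 = 9.0286.
Lever MA = effort arm / load arm = 5.23/2.33 = 2.2446.
Combined ideal MA = 9.0286 × 2.2446 = 20.266.
Effort = load / MA = 16655 / 20.266 = 821.83 N.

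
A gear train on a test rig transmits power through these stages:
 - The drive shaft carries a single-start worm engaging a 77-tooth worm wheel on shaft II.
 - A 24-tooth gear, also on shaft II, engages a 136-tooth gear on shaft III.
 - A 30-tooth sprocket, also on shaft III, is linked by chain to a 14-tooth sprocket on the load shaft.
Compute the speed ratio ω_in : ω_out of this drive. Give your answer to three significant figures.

Each stage contributes driven/driver: worm 77/1 = 77, gear mesh 136/24 = 5.6667, chain 14/30 = 0.46667.
Overall: 77 × 5.6667 × 0.46667 = 203.62.

204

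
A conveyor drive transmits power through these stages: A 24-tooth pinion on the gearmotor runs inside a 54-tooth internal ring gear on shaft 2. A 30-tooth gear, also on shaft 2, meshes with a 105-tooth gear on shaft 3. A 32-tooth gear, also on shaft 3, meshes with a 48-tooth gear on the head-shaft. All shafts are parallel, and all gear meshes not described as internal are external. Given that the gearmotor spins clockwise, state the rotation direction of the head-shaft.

clockwise

the gearmotor → shaft 2: internal mesh, same direction → CW.
shaft 2 → shaft 3: external mesh, 1 reversal → CCW.
shaft 3 → the head-shaft: external mesh, 1 reversal → CW.
2 reversals in total — an even number — so the head-shaft turns the same way as the gearmotor.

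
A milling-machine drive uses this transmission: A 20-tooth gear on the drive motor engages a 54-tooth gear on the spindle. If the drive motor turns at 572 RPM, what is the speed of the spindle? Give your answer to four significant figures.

Gear mesh: ratio = 54/20 = 2.7, so the spindle turns at 572 / 2.7 = 211.85 RPM.

211.9 RPM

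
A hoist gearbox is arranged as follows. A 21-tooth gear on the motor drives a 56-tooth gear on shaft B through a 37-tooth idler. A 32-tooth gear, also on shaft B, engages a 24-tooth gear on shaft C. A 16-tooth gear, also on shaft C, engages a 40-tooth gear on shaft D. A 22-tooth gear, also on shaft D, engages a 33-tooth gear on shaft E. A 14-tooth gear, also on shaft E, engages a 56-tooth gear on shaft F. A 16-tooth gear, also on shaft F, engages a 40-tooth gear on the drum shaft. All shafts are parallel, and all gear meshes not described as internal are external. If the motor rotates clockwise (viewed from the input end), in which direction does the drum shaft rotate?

anticlockwise

the motor → shaft B: driver → idler → driven is 2 external meshes, 2 reversals → CW.
shaft B → shaft C: external mesh, 1 reversal → CCW.
shaft C → shaft D: external mesh, 1 reversal → CW.
shaft D → shaft E: external mesh, 1 reversal → CCW.
shaft E → shaft F: external mesh, 1 reversal → CW.
shaft F → the drum shaft: external mesh, 1 reversal → CCW.
7 reversals in total — an odd number — so the drum shaft turns opposite to the motor.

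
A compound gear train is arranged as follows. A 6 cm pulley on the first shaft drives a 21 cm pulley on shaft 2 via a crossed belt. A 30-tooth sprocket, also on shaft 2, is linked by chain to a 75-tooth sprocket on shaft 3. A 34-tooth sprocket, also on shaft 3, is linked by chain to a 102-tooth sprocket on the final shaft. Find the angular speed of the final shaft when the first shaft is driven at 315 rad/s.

12 rad/s

the first shaft → shaft 2 (belt, 21/6): 315 ÷ 3.5 = 90 rad/s
shaft 2 → shaft 3 (chain, 75/30): 90 ÷ 2.5 = 36 rad/s
shaft 3 → the final shaft (chain, 102/34): 36 ÷ 3 = 12 rad/s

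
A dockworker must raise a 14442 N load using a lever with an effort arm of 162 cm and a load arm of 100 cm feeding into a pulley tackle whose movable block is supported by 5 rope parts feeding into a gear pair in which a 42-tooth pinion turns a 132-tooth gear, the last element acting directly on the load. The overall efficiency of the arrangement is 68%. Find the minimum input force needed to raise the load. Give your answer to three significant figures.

834 N

Lever MA = effort arm / load arm = 162/100 = 1.62.
Block-and-tackle MA = number of supporting rope parts = 5.
Gear pair MA = 132/42 = 3.1429.
Combined ideal MA = 1.62 × 5 × 3.1429 = 25.457.
Actual MA = 25.457 × 0.68 = 17.311.
Effort = load / actual MA = 14442 / 17.311 = 834.27 N.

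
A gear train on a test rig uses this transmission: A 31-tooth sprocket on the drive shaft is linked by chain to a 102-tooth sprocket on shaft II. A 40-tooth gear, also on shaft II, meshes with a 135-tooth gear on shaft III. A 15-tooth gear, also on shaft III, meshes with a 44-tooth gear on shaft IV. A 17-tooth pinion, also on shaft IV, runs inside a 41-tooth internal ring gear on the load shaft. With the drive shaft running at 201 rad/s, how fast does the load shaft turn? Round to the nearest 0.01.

2.56 rad/s

Chain: ratio = 102/31 = 3.2903, so shaft II turns at 201 / 3.2903 = 61.088 rad/s.
Gear mesh: ratio = 135/40 = 3.375, so shaft III turns at 61.088 / 3.375 = 18.1 rad/s.
Gear mesh: ratio = 44/15 = 2.9333, so shaft IV turns at 18.1 / 2.9333 = 6.1705 rad/s.
Internal gear: ratio = 41/17 = 2.4118, so the load shaft turns at 6.1705 / 2.4118 = 2.5585 rad/s.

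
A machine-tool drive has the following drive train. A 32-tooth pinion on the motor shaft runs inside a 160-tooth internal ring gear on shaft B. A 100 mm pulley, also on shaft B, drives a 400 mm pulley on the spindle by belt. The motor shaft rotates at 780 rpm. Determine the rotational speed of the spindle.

39 rpm

the motor shaft → shaft B (internal gear, 160/32): 780 ÷ 5 = 156 rpm
shaft B → the spindle (belt, 400/100): 156 ÷ 4 = 39 rpm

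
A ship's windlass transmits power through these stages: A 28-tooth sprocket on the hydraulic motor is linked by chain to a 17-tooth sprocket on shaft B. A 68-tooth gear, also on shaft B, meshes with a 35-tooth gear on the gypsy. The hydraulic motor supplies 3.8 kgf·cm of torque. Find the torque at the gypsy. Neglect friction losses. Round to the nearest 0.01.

1.19 kgf·cm

After the chain (17/28): 3.8 × 0.60714 = 2.3071 kgf·cm
After the gear mesh (35/68): 2.3071 × 0.51471 = 1.1875 kgf·cm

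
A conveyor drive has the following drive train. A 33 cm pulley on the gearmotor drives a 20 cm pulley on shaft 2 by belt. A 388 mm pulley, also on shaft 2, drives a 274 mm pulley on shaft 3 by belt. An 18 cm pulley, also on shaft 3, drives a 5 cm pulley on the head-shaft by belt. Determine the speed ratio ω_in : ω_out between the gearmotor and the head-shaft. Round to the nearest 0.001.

Each stage contributes driven/driver: belt 20/33 = 0.60606, belt 274/388 = 0.70619, belt 5/18 = 0.27778.
Overall: 0.60606 × 0.70619 × 0.27778 = 0.11889.

0.119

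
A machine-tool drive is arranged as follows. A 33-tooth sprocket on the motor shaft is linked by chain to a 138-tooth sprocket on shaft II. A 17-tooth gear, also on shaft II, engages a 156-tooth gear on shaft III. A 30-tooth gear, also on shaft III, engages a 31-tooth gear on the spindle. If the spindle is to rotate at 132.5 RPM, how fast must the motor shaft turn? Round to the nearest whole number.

5254 RPM

Overall ratio R = 4.1818 × 9.1765 × 1.0333 = 39.653.
Required input speed = output speed × R = 132.5 × 39.653 = 5254.1 RPM.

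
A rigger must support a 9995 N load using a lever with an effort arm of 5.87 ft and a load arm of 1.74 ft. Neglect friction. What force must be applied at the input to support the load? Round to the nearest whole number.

Lever MA = effort arm / load arm = 5.87/1.74 = 3.3736.
Effort = load / MA = 9995 / 3.3736 = 2962.7 N.

2963 N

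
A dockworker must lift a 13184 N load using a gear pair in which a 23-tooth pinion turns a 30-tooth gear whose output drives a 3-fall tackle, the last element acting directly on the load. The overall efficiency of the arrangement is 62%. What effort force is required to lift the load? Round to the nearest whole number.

Gear pair MA = 30/23 = 1.3043.
Block-and-tackle MA = number of supporting rope parts = 3.
Combined ideal MA = 1.3043 × 3 = 3.913.
Actual MA = 3.913 × 0.62 = 2.4261.
Effort = load / actual MA = 13184 / 2.4261 = 5434.3 N.

5434 N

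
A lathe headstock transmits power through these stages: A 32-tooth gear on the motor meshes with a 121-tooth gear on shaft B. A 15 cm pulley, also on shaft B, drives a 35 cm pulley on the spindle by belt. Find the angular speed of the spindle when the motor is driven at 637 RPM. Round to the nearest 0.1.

72.2 RPM

Gear mesh: ratio = 121/32 = 3.7812, so shaft B turns at 637 / 3.7812 = 168.46 RPM.
Belt: ratio = 35/15 = 2.3333, so the spindle turns at 168.46 / 2.3333 = 72.198 RPM.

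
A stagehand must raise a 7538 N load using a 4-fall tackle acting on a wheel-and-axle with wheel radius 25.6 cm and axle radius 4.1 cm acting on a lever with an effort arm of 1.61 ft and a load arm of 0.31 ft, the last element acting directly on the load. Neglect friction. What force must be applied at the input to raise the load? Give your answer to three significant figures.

Block-and-tackle MA = number of supporting rope parts = 4.
Wheel-and-axle MA = R/r = 25.6/4.1 = 6.2439.
Lever MA = effort arm / load arm = 1.61/0.31 = 5.1935.
Combined ideal MA = 4 × 6.2439 × 5.1935 = 129.71.
Effort = load / MA = 7538 / 129.71 = 58.113 N.

58.1 N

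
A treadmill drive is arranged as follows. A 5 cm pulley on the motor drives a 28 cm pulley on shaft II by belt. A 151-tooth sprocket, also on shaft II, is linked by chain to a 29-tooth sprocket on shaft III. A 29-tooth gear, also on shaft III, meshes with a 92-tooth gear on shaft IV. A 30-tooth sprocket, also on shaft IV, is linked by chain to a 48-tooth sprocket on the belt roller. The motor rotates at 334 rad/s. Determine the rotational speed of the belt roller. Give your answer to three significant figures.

61.2 rad/s

belt 28/5 = 5.6 → 334/5.6 = 59.643 rad/s
chain 29/151 = 0.19205 → 59.643/0.19205 = 310.55 rad/s
gear mesh 92/29 = 3.1724 → 310.55/3.1724 = 97.892 rad/s
chain 48/30 = 1.6 → 97.892/1.6 = 61.183 rad/s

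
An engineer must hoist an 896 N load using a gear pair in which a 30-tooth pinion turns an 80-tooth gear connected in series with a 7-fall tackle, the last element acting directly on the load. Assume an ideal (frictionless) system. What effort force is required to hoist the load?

48 N

Gear pair MA = 80/30 = 2.6667.
Block-and-tackle MA = number of supporting rope parts = 7.
Combined ideal MA = 2.6667 × 7 = 18.667.
Effort = load / MA = 896 / 18.667 = 48 N.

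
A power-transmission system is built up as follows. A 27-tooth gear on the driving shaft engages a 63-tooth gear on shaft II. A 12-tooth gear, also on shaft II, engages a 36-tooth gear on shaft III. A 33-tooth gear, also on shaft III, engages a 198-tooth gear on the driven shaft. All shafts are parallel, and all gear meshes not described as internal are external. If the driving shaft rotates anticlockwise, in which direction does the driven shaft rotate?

clockwise

the driving shaft → shaft II: external mesh, 1 reversal → CW.
shaft II → shaft III: external mesh, 1 reversal → CCW.
shaft III → the driven shaft: external mesh, 1 reversal → CW.
3 reversals in total — an odd number — so the driven shaft turns opposite to the driving shaft.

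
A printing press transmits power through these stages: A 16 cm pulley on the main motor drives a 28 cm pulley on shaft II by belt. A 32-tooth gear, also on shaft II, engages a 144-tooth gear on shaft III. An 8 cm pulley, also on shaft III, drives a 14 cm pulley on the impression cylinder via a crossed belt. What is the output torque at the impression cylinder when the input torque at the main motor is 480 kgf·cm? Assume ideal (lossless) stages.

Belt: ratio = 28/16 = 1.75; torque at shaft II = 480 × 1.75 = 840 kgf·cm.
Gear mesh: ratio = 144/32 = 4.5; torque at shaft III = 840 × 4.5 = 3780 kgf·cm.
Belt: ratio = 14/8 = 1.75; torque at the impression cylinder = 3780 × 1.75 = 6615 kgf·cm.

6615 kgf·cm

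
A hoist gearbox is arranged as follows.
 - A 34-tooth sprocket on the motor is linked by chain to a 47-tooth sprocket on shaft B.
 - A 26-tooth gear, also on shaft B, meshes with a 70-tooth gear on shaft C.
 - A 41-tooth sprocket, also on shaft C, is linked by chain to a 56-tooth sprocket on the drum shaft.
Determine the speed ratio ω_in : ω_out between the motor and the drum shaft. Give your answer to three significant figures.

Each stage contributes driven/driver: chain 47/34 = 1.3824, gear mesh 70/26 = 2.6923, chain 56/41 = 1.3659.
Overall: 1.3824 × 2.6923 × 1.3659 = 5.0833.

5.08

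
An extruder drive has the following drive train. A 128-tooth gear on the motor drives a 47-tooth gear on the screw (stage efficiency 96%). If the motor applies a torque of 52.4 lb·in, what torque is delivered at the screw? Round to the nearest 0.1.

18.5 lb·in

gear mesh 47/128 = 0.36719 → τ = 52.4·0.36719·0.96 = 18.471 lb·in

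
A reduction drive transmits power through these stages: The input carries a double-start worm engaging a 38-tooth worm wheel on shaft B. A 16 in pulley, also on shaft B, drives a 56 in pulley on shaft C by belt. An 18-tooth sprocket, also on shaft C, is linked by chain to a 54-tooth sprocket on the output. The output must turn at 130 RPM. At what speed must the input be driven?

25935 RPM

Overall ratio R = 19 × 3.5 × 3 = 199.5.
Required input speed = output speed × R = 130 × 199.5 = 25935 RPM.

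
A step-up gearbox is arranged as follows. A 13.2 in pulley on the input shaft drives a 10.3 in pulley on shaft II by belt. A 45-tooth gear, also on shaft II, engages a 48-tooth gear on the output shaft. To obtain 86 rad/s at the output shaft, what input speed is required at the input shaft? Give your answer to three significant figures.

71.6 rad/s

Overall ratio R = 0.7803 × 1.0667 = 0.83232.
Required input speed = output speed × R = 86 × 0.83232 = 71.58 rad/s.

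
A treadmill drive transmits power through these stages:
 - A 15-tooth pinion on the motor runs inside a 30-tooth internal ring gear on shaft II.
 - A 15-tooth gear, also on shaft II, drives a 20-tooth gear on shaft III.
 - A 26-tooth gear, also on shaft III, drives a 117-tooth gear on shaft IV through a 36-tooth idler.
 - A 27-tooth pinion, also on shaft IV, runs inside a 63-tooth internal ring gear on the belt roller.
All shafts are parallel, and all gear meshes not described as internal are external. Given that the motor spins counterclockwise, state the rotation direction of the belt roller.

clockwise

the motor → shaft II: internal mesh, same direction → CCW.
shaft II → shaft III: external mesh, 1 reversal → CW.
shaft III → shaft IV: driver → idler → driven is 2 external meshes, 2 reversals → CW.
shaft IV → the belt roller: internal mesh, same direction → CW.
3 reversals in total — an odd number — so the belt roller turns opposite to the motor.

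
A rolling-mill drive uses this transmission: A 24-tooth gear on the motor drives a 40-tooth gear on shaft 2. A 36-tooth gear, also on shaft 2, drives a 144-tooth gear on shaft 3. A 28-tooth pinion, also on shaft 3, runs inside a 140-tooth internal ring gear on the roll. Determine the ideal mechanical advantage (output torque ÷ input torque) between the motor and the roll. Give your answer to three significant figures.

33.3

Each stage contributes driven/driver: gear mesh 40/24 = 1.6667, gear mesh 144/36 = 4, internal gear 140/28 = 5.
Overall: 1.6667 × 4 × 5 = 33.333.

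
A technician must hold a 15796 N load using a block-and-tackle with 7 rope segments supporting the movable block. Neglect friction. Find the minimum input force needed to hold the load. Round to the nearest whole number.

2257 N

Block-and-tackle MA = number of supporting rope parts = 7.
Effort = load / MA = 15796 / 7 = 2256.6 N.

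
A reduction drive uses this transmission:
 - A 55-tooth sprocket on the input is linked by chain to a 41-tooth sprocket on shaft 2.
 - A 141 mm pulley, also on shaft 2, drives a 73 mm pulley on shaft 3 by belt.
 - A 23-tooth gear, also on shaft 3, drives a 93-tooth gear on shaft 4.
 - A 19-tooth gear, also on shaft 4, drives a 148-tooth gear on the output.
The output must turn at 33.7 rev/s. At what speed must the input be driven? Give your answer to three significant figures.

410 rev/s

Overall ratio R = 0.74545 × 0.51773 × 4.0435 × 7.7895 = 12.156.
Required input speed = output speed × R = 33.7 × 12.156 = 409.65 rev/s.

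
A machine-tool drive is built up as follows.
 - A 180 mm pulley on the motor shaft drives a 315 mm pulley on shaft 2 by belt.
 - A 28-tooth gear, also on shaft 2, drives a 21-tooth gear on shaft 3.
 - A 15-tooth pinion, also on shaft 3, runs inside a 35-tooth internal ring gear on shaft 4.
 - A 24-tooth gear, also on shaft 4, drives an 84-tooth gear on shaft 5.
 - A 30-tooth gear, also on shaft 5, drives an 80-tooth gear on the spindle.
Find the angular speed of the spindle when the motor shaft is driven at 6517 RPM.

Belt: ratio = 315/180 = 1.75, so shaft 2 turns at 6517 / 1.75 = 3724 RPM.
Gear mesh: ratio = 21/28 = 0.75, so shaft 3 turns at 3724 / 0.75 = 4965.3 RPM.
Internal gear: ratio = 35/15 = 2.3333, so shaft 4 turns at 4965.3 / 2.3333 = 2128 RPM.
Gear mesh: ratio = 84/24 = 3.5, so shaft 5 turns at 2128 / 3.5 = 608 RPM.
Gear mesh: ratio = 80/30 = 2.6667, so the spindle turns at 608 / 2.6667 = 228 RPM.

228 RPM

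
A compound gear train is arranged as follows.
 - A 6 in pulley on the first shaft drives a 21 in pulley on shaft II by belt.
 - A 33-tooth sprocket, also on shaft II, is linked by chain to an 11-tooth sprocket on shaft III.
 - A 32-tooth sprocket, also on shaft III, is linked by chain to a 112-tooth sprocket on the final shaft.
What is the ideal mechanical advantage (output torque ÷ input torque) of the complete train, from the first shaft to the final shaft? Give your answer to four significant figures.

Each stage contributes driven/driver: belt 21/6 = 3.5, chain 11/33 = 0.33333, chain 112/32 = 3.5.
Overall: 3.5 × 0.33333 × 3.5 = 4.0833.

4.083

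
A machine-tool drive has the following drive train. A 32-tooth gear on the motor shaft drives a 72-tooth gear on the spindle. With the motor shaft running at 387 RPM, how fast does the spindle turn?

Gear mesh: ratio = 72/32 = 2.25, so the spindle turns at 387 / 2.25 = 172 RPM.

172 RPM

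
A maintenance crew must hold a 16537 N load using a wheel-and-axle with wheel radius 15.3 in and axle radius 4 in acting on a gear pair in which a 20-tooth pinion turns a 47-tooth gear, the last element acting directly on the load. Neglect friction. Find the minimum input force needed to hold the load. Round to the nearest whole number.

1840 N

Wheel-and-axle MA = R/r = 15.3/4 = 3.825.
Gear pair MA = 47/20 = 2.35.
Combined ideal MA = 3.825 × 2.35 = 8.9888.
Effort = load / MA = 16537 / 8.9888 = 1839.7 N.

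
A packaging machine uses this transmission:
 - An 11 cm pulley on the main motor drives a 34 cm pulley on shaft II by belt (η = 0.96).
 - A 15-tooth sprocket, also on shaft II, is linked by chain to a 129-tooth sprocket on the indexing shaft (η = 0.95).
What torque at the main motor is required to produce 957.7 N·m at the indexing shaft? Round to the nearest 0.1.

Overall ratio R = 3.0909 × 8.6 = 26.582; overall efficiency η = 0.96 × 0.95 = 0.9120.
Input torque = output torque / (R × η) = 957.7 / (26.582 × 0.9120) = 39.505 N·m.

39.5 N·m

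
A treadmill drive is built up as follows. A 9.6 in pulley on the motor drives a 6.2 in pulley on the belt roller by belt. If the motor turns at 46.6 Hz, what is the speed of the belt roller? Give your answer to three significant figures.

72.2 Hz

Belt: ratio = 6.2/9.6 = 0.64583, so the belt roller turns at 46.6 / 0.64583 = 72.155 Hz.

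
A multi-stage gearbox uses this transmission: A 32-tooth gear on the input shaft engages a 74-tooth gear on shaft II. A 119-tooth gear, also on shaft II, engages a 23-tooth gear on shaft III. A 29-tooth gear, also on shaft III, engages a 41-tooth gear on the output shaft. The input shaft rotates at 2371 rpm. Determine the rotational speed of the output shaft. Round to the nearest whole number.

Gear mesh: ratio = 74/32 = 2.3125, so shaft II turns at 2371 / 2.3125 = 1025.3 rpm.
Gear mesh: ratio = 23/119 = 0.19328, so shaft III turns at 1025.3 / 0.19328 = 5304.8 rpm.
Gear mesh: ratio = 41/29 = 1.4138, so the output shaft turns at 5304.8 / 1.4138 = 3752.2 rpm.

3752 rpm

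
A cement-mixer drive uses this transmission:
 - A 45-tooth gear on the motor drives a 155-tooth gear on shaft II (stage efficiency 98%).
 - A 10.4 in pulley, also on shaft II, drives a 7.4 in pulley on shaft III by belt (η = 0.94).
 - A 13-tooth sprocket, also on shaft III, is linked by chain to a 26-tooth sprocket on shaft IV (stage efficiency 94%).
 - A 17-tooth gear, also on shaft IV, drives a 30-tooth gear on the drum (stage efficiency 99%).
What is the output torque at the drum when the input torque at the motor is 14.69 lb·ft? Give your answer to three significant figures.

109 lb·ft

Gear mesh: ratio = 155/45 = 3.4444; torque at shaft II = 14.69 × 3.4444 × 0.98 = 49.587 lb·ft.
Belt: ratio = 7.4/10.4 = 0.71154; torque at shaft III = 49.587 × 0.71154 × 0.94 = 33.166 lb·ft.
Chain: ratio = 26/13 = 2; torque at shaft IV = 33.166 × 2 × 0.94 = 62.352 lb·ft.
Gear mesh: ratio = 30/17 = 1.7647; torque at the drum = 62.352 × 1.7647 × 0.99 = 108.93 lb·ft.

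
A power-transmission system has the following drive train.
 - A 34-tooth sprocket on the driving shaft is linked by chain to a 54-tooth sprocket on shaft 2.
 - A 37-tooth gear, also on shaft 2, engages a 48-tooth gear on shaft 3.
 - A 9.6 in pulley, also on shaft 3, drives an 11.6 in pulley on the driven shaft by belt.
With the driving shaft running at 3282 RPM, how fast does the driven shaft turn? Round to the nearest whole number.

Chain: ratio = 54/34 = 1.5882, so shaft 2 turns at 3282 / 1.5882 = 2066.4 RPM.
Gear mesh: ratio = 48/37 = 1.2973, so shaft 3 turns at 2066.4 / 1.2973 = 1592.9 RPM.
Belt: ratio = 11.6/9.6 = 1.2083, so the driven shaft turns at 1592.9 / 1.2083 = 1318.2 RPM.

1318 RPM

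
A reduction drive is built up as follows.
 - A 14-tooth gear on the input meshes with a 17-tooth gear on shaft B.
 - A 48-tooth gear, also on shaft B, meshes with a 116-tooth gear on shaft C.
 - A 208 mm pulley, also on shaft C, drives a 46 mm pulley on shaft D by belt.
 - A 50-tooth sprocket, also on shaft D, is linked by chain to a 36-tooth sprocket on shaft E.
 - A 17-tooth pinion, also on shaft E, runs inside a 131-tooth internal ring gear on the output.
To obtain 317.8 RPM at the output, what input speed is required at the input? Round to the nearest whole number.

Overall ratio R = 1.2143 × 2.4167 × 0.22115 × 0.72 × 7.7059 = 3.6007.
Required input speed = output speed × R = 317.8 × 3.6007 = 1144.3 RPM.

1144 RPM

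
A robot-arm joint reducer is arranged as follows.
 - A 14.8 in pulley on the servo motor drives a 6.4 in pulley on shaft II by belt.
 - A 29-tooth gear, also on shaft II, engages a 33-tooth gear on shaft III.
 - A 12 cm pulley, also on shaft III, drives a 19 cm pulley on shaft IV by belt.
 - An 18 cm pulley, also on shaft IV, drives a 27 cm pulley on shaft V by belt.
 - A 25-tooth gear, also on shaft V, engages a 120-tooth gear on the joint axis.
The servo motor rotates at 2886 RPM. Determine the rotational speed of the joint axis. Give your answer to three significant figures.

belt 6.4/14.8 = 0.43243 → 2886/0.43243 = 6673.9 RPM
gear mesh 33/29 = 1.1379 → 6673.9/1.1379 = 5864.9 RPM
belt 19/12 = 1.5833 → 5864.9/1.5833 = 3704.2 RPM
belt 27/18 = 1.5 → 3704.2/1.5 = 2469.4 RPM
gear mesh 120/25 = 4.8 → 2469.4/4.8 = 514.47 RPM

514 RPM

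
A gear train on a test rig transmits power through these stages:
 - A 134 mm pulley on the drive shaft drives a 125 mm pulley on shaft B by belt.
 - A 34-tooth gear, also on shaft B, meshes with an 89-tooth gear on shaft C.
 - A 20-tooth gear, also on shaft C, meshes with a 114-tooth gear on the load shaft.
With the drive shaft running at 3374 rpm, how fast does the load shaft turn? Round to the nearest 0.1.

belt 125/134 = 0.93284 → 3374/0.93284 = 3616.9 rpm
gear mesh 89/34 = 2.6176 → 3616.9/2.6176 = 1381.7 rpm
gear mesh 114/20 = 5.7 → 1381.7/5.7 = 242.41 rpm

242.4 rpm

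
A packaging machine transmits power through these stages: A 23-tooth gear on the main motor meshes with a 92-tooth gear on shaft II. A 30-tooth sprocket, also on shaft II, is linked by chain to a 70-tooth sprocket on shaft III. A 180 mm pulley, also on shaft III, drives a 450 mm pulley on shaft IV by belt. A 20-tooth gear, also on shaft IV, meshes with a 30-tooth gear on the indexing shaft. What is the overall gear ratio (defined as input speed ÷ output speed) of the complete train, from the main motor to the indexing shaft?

Each stage contributes driven/driver: gear mesh 92/23 = 4, chain 70/30 = 2.3333, belt 450/180 = 2.5, gear mesh 30/20 = 1.5.
Overall: 4 × 2.3333 × 2.5 × 1.5 = 35.

35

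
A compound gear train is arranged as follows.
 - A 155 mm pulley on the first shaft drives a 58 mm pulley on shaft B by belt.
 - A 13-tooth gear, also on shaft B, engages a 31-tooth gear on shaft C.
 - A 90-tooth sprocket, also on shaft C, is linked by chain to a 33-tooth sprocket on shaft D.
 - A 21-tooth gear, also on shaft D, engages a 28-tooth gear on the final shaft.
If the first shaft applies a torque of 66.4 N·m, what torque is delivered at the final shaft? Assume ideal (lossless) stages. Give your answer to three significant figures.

29.0 N·m

Belt: ratio = 58/155 = 0.37419; torque at shaft B = 66.4 × 0.37419 = 24.846 N·m.
Gear mesh: ratio = 31/13 = 2.3846; torque at shaft C = 24.846 × 2.3846 = 59.249 N·m.
Chain: ratio = 33/90 = 0.36667; torque at shaft D = 59.249 × 0.36667 = 21.725 N·m.
Gear mesh: ratio = 28/21 = 1.3333; torque at the final shaft = 21.725 × 1.3333 = 28.966 N·m.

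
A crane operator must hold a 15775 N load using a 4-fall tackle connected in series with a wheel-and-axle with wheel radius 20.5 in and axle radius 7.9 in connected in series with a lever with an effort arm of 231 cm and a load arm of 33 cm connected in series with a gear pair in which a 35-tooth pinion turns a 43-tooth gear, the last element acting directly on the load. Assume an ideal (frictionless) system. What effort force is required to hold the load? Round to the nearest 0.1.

Block-and-tackle MA = number of supporting rope parts = 4.
Wheel-and-axle MA = R/r = 20.5/7.9 = 2.5949.
Lever MA = effort arm / load arm = 231/33 = 7.
Gear pair MA = 43/35 = 1.2286.
Combined ideal MA = 4 × 2.5949 × 7 × 1.2286 = 89.266.
Effort = load / MA = 15775 / 89.266 = 176.72 N.

176.7 N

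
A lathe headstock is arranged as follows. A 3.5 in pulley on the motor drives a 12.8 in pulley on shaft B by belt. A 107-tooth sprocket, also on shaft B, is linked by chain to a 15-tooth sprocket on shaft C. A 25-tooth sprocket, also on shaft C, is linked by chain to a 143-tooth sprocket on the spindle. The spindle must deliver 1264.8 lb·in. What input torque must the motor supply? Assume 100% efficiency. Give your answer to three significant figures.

Overall ratio R = 3.6571 × 0.14019 × 5.72 = 2.9326.
Input torque = output torque / R = 1264.8 / 2.9326 = 431.3 lb·in.

431 lb·in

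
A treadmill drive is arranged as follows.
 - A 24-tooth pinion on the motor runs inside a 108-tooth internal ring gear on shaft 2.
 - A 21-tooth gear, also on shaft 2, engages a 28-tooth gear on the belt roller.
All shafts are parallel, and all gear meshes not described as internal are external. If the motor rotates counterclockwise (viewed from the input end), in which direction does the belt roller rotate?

clockwise

the motor → shaft 2: internal mesh, same direction → CCW.
shaft 2 → the belt roller: external mesh, 1 reversal → CW.
1 reversal in total — an odd number — so the belt roller turns opposite to the motor.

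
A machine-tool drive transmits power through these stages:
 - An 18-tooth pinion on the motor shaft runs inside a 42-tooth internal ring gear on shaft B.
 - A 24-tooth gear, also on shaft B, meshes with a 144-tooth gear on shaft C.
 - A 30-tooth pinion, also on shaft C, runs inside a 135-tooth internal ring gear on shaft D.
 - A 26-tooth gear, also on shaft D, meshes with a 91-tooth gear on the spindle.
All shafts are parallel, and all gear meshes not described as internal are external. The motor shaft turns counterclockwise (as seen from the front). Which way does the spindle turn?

counterclockwise

the motor shaft → shaft B: internal mesh, same direction → CCW.
shaft B → shaft C: external mesh, 1 reversal → CW.
shaft C → shaft D: internal mesh, same direction → CW.
shaft D → the spindle: external mesh, 1 reversal → CCW.
2 reversals in total — an even number — so the spindle turns the same way as the motor shaft.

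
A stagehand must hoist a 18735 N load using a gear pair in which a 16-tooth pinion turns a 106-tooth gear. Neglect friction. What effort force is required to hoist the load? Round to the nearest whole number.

Gear pair MA = 106/16 = 6.625.
Effort = load / MA = 18735 / 6.625 = 2827.9 N.

2828 N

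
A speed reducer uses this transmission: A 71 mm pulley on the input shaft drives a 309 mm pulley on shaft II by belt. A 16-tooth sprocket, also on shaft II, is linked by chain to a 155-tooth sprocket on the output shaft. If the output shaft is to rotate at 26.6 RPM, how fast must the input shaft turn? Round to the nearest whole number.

Overall ratio R = 4.3521 × 9.6875 = 42.161.
Required input speed = output speed × R = 26.6 × 42.161 = 1121.5 RPM.

1121 RPM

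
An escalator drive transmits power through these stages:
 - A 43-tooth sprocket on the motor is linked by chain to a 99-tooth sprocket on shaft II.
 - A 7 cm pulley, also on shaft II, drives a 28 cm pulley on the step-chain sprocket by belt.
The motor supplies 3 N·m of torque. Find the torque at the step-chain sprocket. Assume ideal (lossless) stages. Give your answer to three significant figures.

27.6 N·m

chain 99/43 = 2.3023 → τ = 3·2.3023 = 6.907 N·m
belt 28/7 = 4 → τ = 6.907·4 = 27.628 N·m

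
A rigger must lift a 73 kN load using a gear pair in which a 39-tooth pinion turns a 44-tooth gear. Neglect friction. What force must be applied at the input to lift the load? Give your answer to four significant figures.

64.70 kN

Gear pair MA = 44/39 = 1.1282.
Effort = load / MA = 73 / 1.1282 = 64.705 kN.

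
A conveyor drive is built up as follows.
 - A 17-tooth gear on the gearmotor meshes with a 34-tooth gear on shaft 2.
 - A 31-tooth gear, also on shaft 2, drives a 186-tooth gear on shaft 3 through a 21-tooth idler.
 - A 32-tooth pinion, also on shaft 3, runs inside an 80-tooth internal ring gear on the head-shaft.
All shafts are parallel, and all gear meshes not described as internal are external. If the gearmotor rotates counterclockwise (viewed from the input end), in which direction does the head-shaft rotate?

the gearmotor → shaft 2: external mesh, 1 reversal → CW.
shaft 2 → shaft 3: driver → idler → driven is 2 external meshes, 2 reversals → CW.
shaft 3 → the head-shaft: internal mesh, same direction → CW.
3 reversals in total — an odd number — so the head-shaft turns opposite to the gearmotor.

clockwise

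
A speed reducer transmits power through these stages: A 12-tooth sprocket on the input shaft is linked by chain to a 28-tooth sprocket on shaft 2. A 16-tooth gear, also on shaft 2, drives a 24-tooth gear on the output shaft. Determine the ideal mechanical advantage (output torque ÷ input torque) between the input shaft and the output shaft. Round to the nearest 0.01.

3.50

Each stage contributes driven/driver: chain 28/12 = 2.3333, gear mesh 24/16 = 1.5.
Overall: 2.3333 × 1.5 = 3.5.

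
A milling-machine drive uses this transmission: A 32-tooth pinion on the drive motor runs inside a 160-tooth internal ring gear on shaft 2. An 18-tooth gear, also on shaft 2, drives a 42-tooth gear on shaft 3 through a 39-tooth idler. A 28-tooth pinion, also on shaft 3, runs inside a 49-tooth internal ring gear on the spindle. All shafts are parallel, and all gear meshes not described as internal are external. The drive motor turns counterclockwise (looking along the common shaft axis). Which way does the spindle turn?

counterclockwise

the drive motor → shaft 2: internal mesh, same direction → CCW.
shaft 2 → shaft 3: driver → idler → driven is 2 external meshes, 2 reversals → CCW.
shaft 3 → the spindle: internal mesh, same direction → CCW.
2 reversals in total — an even number — so the spindle turns the same way as the drive motor.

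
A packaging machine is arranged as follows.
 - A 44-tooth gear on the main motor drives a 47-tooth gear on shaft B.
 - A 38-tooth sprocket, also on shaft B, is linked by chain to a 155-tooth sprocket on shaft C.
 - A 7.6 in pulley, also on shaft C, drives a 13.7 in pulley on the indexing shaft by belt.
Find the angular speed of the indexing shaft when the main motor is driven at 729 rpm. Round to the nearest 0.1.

92.8 rpm

the main motor → shaft B (gear mesh, 47/44): 729 ÷ 1.0682 = 682.47 rpm
shaft B → shaft C (chain, 155/38): 682.47 ÷ 4.0789 = 167.31 rpm
shaft C → the indexing shaft (belt, 13.7/7.6): 167.31 ÷ 1.8026 = 92.817 rpm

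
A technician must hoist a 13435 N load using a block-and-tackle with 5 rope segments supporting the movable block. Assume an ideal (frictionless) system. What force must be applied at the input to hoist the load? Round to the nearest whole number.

Block-and-tackle MA = number of supporting rope parts = 5.
Effort = load / MA = 13435 / 5 = 2687 N.

2687 N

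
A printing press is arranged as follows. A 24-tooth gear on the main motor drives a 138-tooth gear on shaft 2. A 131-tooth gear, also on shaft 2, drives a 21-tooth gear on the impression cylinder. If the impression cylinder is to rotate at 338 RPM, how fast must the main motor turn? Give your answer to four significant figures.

Overall ratio R = 5.75 × 0.16031 = 0.92176.
Required input speed = output speed × R = 338 × 0.92176 = 311.55 RPM.

311.6 RPM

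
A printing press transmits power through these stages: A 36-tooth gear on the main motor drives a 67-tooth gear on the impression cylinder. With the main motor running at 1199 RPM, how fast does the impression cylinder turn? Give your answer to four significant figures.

the main motor → the impression cylinder (gear mesh, 67/36): 1199 ÷ 1.8611 = 644.24 RPM

644.2 RPM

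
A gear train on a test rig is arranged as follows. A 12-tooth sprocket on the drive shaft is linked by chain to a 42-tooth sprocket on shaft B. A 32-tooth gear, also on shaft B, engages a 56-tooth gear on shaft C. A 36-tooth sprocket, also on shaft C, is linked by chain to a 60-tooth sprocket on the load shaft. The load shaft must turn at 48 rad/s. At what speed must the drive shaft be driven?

490 rad/s

Overall ratio R = 3.5 × 1.75 × 1.6667 = 10.208.
Required input speed = output speed × R = 48 × 10.208 = 490 rad/s.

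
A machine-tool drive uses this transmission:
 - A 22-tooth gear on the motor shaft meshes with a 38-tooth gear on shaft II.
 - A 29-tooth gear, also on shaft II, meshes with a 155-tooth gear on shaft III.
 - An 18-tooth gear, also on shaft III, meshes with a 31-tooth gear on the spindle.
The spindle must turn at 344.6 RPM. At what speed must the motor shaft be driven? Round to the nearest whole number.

Overall ratio R = 1.7273 × 5.3448 × 1.7222 = 15.9.
Required input speed = output speed × R = 344.6 × 15.9 = 5479 RPM.

5479 RPM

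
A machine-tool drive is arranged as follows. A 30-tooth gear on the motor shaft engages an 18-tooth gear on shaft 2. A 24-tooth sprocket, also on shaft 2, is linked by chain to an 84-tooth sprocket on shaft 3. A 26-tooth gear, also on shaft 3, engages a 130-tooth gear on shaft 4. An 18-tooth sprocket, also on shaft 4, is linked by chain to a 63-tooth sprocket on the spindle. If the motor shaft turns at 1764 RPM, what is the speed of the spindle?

gear mesh 18/30 = 0.6 → 1764/0.6 = 2940 RPM
chain 84/24 = 3.5 → 2940/3.5 = 840 RPM
gear mesh 130/26 = 5 → 840/5 = 168 RPM
chain 63/18 = 3.5 → 168/3.5 = 48 RPM

48 RPM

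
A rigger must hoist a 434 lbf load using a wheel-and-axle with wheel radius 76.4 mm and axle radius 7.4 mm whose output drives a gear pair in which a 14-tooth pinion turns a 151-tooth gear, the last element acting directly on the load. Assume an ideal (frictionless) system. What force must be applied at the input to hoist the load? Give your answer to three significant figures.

Wheel-and-axle MA = R/r = 76.4/7.4 = 10.324.
Gear pair MA = 151/14 = 10.786.
Combined ideal MA = 10.324 × 10.786 = 111.36.
Effort = load / MA = 434 / 111.36 = 3.8974 lbf.

3.90 lbf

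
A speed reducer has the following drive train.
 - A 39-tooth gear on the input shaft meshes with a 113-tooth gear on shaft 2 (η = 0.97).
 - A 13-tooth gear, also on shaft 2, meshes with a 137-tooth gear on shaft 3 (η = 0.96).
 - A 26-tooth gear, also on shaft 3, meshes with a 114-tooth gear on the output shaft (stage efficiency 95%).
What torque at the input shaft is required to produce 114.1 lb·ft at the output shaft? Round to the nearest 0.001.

0.963 lb·ft

Overall ratio R = 2.8974 × 10.538 × 4.3846 = 133.88; overall efficiency η = 0.97 × 0.96 × 0.95 = 0.8846.
Input torque = output torque / (R × η) = 114.1 / (133.88 × 0.8846) = 0.96338 lb·ft.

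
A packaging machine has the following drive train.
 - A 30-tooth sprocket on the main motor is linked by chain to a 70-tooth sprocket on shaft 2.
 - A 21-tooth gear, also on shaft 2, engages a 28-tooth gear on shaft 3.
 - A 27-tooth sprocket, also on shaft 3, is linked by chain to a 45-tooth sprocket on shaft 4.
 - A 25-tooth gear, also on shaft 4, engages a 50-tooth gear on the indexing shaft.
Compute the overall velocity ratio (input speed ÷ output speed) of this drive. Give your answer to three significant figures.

10.4

Each stage contributes driven/driver: chain 70/30 = 2.3333, gear mesh 28/21 = 1.3333, chain 45/27 = 1.6667, gear mesh 50/25 = 2.
Overall: 2.3333 × 1.3333 × 1.6667 × 2 = 10.37.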